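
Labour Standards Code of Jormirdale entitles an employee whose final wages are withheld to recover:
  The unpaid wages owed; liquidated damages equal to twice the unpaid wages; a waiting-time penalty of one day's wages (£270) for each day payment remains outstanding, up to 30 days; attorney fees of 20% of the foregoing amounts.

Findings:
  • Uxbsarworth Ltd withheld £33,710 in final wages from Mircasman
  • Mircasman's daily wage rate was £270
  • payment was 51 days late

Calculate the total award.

£131,076

Doubled: 2 × £33,710 = £67,420
Penalty days: min(51, 30) = 30
Waiting-time penalty: 30 × £270 = £8,100
Subtotal: £33,710 + £67,420 + £8,100 = £109,230
Attorney fees: 20% of £109,230 = £21,846
Total award: £109,230 + £21,846 = £131,076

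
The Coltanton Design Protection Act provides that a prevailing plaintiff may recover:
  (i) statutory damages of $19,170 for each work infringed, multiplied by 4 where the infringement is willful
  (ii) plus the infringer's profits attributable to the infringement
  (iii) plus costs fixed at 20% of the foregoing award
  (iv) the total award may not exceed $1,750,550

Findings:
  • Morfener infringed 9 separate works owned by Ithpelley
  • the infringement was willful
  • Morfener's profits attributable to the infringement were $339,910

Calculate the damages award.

Statutory damages: 9 × $19,170 = $172,530
Multiplied by 4: 4 × $172,530 = $690,120
Combined award: $690,120 + $339,910 = $1,030,030
Costs: 20% of $1,030,030 = $206,006
Award plus costs: $1,030,030 + $206,006 = $1,236,036
Cap at $1,750,550: $1,236,036 is within the cap, no reduction.

$1,236,036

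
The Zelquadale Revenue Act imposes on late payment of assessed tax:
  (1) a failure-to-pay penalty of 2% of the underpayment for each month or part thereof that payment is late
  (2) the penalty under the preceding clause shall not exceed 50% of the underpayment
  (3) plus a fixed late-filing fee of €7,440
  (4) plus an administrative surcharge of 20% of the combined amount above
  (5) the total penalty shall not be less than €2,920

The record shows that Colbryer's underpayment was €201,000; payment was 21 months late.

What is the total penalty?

Penalty: €110,232

Accrued rate: 2% × 21 = 42%, capped at 50% → 42%
Failure-to-pay penalty: 42% of €201,000 = €84,420
Penalty before surcharge: €84,420 + €7,440 = €91,860
Administrative surcharge: 20% of €91,860 = €18,372
Total penalty: €91,860 + €18,372 = €110,232
Minimum €2,920: €110,232 meets the minimum, no increase.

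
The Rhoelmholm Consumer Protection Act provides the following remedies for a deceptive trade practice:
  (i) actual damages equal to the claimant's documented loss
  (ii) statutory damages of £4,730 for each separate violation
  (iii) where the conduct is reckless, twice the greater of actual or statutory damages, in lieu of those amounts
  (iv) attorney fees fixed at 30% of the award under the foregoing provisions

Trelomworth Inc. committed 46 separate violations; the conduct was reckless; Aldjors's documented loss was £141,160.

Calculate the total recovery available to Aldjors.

Statutory damages: 46 × £4,730 = £217,580
Greater of actual damages (£141,160) or statutory damages (£217,580): £217,580
Doubled: 2 × £217,580 = £435,160
Attorney fees: 30% of £435,160 = £130,548
Total recovery: £435,160 + £130,548 = £565,708

£565,708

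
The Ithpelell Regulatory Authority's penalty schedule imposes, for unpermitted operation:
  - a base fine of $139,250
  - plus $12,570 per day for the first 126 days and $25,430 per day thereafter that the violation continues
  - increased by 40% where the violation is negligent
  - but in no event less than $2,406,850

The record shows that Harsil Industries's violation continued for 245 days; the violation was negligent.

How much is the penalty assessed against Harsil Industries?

$6,648,936

First 126 days: 126 × $12,570 = $1,583,820
Remaining days: (245 − 126) × $25,430 = $3,026,170
Per-day component: $1,583,820 + $3,026,170 = $4,609,990
Base plus per-day: $139,250 + $4,609,990 = $4,749,240
Enhancement: 40% of $4,749,240 = $1,899,696
Enhanced fine: $4,749,240 + $1,899,696 = $6,648,936
Minimum $2,406,850: $6,648,936 meets the minimum, no increase.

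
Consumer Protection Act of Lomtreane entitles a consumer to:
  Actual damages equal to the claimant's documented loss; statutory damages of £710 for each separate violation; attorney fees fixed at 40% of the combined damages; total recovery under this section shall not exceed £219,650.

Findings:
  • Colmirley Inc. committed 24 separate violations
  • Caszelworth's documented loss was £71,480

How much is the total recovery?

£123,928

Statutory damages: 24 × £710 = £17,040
Combined damages: £71,480 + £17,040 = £88,520
Attorney fees: 40% of £88,520 = £35,408
Total before cap: £88,520 + £35,408 = £123,928
Cap at £219,650: £123,928 is within the cap, no reduction.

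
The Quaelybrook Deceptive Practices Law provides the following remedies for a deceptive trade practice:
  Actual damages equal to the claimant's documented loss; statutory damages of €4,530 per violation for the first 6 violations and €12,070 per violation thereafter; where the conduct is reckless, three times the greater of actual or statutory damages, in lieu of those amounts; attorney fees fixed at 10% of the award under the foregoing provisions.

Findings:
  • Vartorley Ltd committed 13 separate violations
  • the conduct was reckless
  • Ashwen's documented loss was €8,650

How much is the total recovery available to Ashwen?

€368,511

First 6 violations: 6 × €4,530 = €27,180
Remaining violations: (13 − 6) × €12,070 = €84,490
Statutory damages: €27,180 + €84,490 = €111,670
Greater of actual damages (€8,650) or statutory damages (€111,670): €111,670
Trebled: 3 × €111,670 = €335,010
Attorney fees: 10% of €335,010 = €33,501
Total recovery: €335,010 + €33,501 = €368,511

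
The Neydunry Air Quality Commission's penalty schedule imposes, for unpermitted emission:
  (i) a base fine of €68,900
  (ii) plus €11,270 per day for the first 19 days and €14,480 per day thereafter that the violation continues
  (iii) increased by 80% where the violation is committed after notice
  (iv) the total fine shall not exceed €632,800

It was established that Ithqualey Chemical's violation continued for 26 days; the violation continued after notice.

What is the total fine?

€632,800

First 19 days: 19 × €11,270 = €214,130
Remaining days: (26 − 19) × €14,480 = €101,360
Per-day component: €214,130 + €101,360 = €315,490
Base plus per-day: €68,900 + €315,490 = €384,390
Enhancement: 80% of €384,390 = €307,512
Enhanced fine: €384,390 + €307,512 = €691,902
Cap at €632,800: €691,902 exceeds the cap → €632,800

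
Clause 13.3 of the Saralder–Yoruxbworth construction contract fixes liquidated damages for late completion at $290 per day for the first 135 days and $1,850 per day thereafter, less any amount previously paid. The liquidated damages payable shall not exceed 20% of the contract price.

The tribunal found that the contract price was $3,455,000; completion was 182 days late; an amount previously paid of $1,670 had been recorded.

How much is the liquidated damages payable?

First 135 days: 135 × $290 = $39,150
Remaining days: (182 − 135) × $1,850 = $86,950
Accrued per-day damages: $39,150 + $86,950 = $126,100
Less amount previously paid: $126,100 − $1,670 = $124,430
Cap: 20% of $3,455,000 = $691,000
Cap at $691,000: $124,430 is within the cap, no reduction.

$124,430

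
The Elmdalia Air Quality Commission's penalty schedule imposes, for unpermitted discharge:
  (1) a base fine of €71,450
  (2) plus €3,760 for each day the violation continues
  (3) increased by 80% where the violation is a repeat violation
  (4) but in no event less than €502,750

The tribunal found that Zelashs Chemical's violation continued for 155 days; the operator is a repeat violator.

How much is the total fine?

Civil penalty: €1,177,650

Per-day component: 155 × €3,760 = €582,800
Base plus per-day: €71,450 + €582,800 = €654,250
Enhancement: 80% of €654,250 = €523,400
Enhanced fine: €654,250 + €523,400 = €1,177,650
Minimum €502,750: €1,177,650 meets the minimum, no increase.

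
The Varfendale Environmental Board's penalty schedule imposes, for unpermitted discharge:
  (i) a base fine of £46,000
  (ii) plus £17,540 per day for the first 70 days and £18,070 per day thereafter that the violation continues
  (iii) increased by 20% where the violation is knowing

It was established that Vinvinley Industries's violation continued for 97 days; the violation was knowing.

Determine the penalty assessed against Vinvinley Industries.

First 70 days: 70 × £17,540 = £1,227,800
Remaining days: (97 − 70) × £18,070 = £487,890
Per-day component: £1,227,800 + £487,890 = £1,715,690
Base plus per-day: £46,000 + £1,715,690 = £1,761,690
Enhancement: 20% of £1,761,690 = £352,338
Enhanced fine: £1,761,690 + £352,338 = £2,114,028

£2,114,028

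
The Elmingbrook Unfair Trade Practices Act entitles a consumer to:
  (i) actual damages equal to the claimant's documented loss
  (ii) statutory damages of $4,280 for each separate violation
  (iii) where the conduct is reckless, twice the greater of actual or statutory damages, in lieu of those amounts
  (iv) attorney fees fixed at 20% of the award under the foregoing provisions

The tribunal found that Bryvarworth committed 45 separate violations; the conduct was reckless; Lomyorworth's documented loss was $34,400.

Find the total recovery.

Statutory damages: 45 × $4,280 = $192,600
Greater of actual damages ($34,400) or statutory damages ($192,600): $192,600
Doubled: 2 × $192,600 = $385,200
Attorney fees: 20% of $385,200 = $77,040
Total recovery: $385,200 + $77,040 = $462,240

$462,240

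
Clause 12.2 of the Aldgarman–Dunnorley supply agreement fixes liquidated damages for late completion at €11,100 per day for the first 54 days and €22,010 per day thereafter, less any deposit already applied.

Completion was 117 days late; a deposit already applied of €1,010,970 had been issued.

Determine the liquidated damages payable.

First 54 days: 54 × €11,100 = €599,400
Remaining days: (117 − 54) × €22,010 = €1,386,630
Accrued per-day damages: €599,400 + €1,386,630 = €1,986,030
Less deposit already applied: €1,986,030 − €1,010,970 = €975,060

€975,060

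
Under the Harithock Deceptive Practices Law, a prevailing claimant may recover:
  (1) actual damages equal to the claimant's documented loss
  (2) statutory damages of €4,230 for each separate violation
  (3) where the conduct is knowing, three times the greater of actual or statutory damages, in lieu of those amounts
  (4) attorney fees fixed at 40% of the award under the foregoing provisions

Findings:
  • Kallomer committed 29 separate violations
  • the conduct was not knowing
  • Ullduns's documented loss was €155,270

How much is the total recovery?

Statutory damages: 29 × €4,230 = €122,670
Conduct not knowing: the in-lieu enhancement does not apply.
Actual plus statutory damages: €155,270 + €122,670 = €277,940
Attorney fees: 40% of €277,940 = €111,176
Total recovery: €277,940 + €111,176 = €389,116

€389,116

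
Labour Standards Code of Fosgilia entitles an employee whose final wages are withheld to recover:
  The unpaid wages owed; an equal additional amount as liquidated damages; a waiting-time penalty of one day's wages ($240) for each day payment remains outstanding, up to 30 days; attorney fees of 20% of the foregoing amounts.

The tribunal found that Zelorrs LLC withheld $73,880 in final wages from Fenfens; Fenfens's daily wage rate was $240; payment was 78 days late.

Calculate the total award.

Liquidated damages (equal amount): $73,880
Penalty days: min(78, 30) = 30
Waiting-time penalty: 30 × $240 = $7,200
Subtotal: $73,880 + $73,880 + $7,200 = $154,960
Attorney fees: 20% of $154,960 = $30,992
Total award: $154,960 + $30,992 = $185,952

$185,952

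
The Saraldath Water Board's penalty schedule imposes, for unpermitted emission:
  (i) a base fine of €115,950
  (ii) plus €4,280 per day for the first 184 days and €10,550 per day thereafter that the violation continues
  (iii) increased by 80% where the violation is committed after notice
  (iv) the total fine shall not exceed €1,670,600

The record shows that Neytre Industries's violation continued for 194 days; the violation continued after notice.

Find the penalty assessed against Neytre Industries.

€1,670,600

First 184 days: 184 × €4,280 = €787,520
Remaining days: (194 − 184) × €10,550 = €105,500
Per-day component: €787,520 + €105,500 = €893,020
Base plus per-day: €115,950 + €893,020 = €1,008,970
Enhancement: 80% of €1,008,970 = €807,176
Enhanced fine: €1,008,970 + €807,176 = €1,816,146
Cap at €1,670,600: €1,816,146 exceeds the cap → €1,670,600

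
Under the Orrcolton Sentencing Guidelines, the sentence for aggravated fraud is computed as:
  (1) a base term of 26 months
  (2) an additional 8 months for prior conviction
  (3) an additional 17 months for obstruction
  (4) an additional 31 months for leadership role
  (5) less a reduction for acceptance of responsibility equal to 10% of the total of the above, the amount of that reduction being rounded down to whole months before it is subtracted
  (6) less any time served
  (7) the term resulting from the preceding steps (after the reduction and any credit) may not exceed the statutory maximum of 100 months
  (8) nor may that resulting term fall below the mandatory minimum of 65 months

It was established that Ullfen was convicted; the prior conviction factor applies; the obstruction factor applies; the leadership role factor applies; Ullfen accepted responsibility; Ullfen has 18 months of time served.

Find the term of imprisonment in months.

Sentence: 65 months

Prior conviction enhancement: +8 months
Obstruction enhancement: +17 months
Leadership role enhancement: +31 months
Adjusted term: 26 months + 8 months + 17 months + 31 months = 82 months
Acceptance of responsibility reduction: 10% of 82 months = 8 months (rounded down)
After reduction: 82 − 8 = 74 months
Less time served: 74 months − 18 months = 56 months
Cap at 100 months: 56 months is within the cap, no reduction.
Minimum 65 months: 56 months is below the minimum → 65 months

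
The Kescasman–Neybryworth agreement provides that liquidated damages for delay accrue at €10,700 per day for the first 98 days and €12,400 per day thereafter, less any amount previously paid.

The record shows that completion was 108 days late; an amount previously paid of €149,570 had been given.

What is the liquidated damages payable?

€1,023,030

First 98 days: 98 × €10,700 = €1,048,600
Remaining days: (108 − 98) × €12,400 = €124,000
Accrued per-day damages: €1,048,600 + €124,000 = €1,172,600
Less amount previously paid: €1,172,600 − €149,570 = €1,023,030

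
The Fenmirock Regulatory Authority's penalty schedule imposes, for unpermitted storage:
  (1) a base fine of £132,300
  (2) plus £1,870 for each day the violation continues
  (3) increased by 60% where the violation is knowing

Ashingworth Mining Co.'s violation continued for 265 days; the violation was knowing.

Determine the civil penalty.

Per-day component: 265 × £1,870 = £495,550
Base plus per-day: £132,300 + £495,550 = £627,850
Enhancement: 60% of £627,850 = £376,710
Enhanced fine: £627,850 + £376,710 = £1,004,560

£1,004,560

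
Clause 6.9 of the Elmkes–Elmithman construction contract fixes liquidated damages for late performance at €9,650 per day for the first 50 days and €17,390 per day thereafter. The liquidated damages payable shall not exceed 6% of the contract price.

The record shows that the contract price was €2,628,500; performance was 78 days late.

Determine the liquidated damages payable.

First 50 days: 50 × €9,650 = €482,500
Remaining days: (78 − 50) × €17,390 = €486,920
Accrued per-day damages: €482,500 + €486,920 = €969,420
Cap: 6% of €2,628,500 = €157,710
Cap at €157,710: €969,420 exceeds the cap → €157,710

€157,710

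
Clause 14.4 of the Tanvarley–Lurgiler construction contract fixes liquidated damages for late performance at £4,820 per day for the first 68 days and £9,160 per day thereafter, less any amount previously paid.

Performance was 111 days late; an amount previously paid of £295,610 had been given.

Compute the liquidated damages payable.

First 68 days: 68 × £4,820 = £327,760
Remaining days: (111 − 68) × £9,160 = £393,880
Accrued per-day damages: £327,760 + £393,880 = £721,640
Less amount previously paid: £721,640 − £295,610 = £426,030

£426,030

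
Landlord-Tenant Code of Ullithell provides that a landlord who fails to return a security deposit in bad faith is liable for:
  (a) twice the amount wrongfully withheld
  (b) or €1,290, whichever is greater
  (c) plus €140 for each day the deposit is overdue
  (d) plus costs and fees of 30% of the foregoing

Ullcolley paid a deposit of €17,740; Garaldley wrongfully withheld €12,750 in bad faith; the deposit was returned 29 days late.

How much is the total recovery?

€38,428

Doubled: 2 × €12,750 = €25,500
Minimum €1,290: €25,500 meets the minimum, no increase.
Late-return penalty: 29 × €140 = €4,060
Damages plus late penalty: €25,500 + €4,060 = €29,560
Costs and fees: 30% of €29,560 = €8,868
Total recovery: €29,560 + €8,868 = €38,428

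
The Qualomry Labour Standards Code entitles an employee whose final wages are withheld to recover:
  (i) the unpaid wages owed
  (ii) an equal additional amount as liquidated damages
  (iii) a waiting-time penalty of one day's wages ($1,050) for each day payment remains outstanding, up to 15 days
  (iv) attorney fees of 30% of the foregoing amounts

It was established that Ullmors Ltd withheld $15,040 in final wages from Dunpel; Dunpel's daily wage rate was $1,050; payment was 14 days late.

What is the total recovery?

Liquidated damages (equal amount): $15,040
Penalty days: min(14, 15) = 14
Waiting-time penalty: 14 × $1,050 = $14,700
Subtotal: $15,040 + $15,040 + $14,700 = $44,780
Attorney fees: 30% of $44,780 = $13,434
Total award: $44,780 + $13,434 = $58,214

$58,214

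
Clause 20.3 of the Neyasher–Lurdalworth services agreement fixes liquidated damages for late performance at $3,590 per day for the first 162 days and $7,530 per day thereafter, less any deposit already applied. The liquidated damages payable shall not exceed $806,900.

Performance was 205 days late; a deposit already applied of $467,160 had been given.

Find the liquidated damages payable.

$438,210

First 162 days: 162 × $3,590 = $581,580
Remaining days: (205 − 162) × $7,530 = $323,790
Accrued per-day damages: $581,580 + $323,790 = $905,370
Less deposit already applied: $905,370 − $467,160 = $438,210
Cap at $806,900: $438,210 is within the cap, no reduction.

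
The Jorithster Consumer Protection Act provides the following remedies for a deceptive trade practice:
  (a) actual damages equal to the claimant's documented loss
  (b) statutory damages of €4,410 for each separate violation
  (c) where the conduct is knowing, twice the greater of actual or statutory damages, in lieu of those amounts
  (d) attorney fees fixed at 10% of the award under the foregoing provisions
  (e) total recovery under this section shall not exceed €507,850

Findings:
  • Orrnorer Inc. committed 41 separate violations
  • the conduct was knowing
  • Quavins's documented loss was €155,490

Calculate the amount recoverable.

€397,782

Statutory damages: 41 × €4,410 = €180,810
Greater of actual damages (€155,490) or statutory damages (€180,810): €180,810
Doubled: 2 × €180,810 = €361,620
Attorney fees: 10% of €361,620 = €36,162
Total before cap: €361,620 + €36,162 = €397,782
Cap at €507,850: €397,782 is within the cap, no reduction.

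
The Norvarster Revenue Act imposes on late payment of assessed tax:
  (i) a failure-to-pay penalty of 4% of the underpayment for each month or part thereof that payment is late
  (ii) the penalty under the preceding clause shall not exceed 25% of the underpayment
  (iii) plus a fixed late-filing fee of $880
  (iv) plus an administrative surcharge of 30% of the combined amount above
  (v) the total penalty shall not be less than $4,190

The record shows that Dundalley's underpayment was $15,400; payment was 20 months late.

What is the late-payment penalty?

Accrued rate: 4% × 20 = 80%, capped at 25% → 25%
Failure-to-pay penalty: 25% of $15,400 = $3,850
Penalty before surcharge: $3,850 + $880 = $4,730
Administrative surcharge: 30% of $4,730 = $1,419
Total penalty: $4,730 + $1,419 = $6,149
Minimum $4,190: $6,149 meets the minimum, no increase.

Penalty: $6,149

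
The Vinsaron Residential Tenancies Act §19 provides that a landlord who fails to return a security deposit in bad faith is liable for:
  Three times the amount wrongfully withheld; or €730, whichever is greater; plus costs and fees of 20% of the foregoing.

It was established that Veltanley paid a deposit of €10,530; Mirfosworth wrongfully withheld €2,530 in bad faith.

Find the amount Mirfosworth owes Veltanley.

€9,108

Trebled: 3 × €2,530 = €7,590
Minimum €730: €7,590 meets the minimum, no increase.
Costs and fees: 20% of €7,590 = €1,518
Total recovery: €7,590 + €1,518 = €9,108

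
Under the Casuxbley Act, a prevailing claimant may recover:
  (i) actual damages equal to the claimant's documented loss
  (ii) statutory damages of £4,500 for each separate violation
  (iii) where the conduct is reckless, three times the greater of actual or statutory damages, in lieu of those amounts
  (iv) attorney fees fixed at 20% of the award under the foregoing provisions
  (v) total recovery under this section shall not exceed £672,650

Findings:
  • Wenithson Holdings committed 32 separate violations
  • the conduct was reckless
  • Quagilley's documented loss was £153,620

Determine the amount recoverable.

Statutory damages: 32 × £4,500 = £144,000
Greater of actual damages (£153,620) or statutory damages (£144,000): £153,620
Trebled: 3 × £153,620 = £460,860
Attorney fees: 20% of £460,860 = £92,172
Total before cap: £460,860 + £92,172 = £553,032
Cap at £672,650: £553,032 is within the cap, no reduction.

£553,032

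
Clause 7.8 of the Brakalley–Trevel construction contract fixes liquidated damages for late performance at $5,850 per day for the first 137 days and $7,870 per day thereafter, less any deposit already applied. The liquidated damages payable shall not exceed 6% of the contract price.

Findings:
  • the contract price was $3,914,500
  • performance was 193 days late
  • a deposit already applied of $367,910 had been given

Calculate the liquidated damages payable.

$234,870

First 137 days: 137 × $5,850 = $801,450
Remaining days: (193 − 137) × $7,870 = $440,720
Accrued per-day damages: $801,450 + $440,720 = $1,242,170
Less deposit already applied: $1,242,170 − $367,910 = $874,260
Cap: 6% of $3,914,500 = $234,870
Cap at $234,870: $874,260 exceeds the cap → $234,870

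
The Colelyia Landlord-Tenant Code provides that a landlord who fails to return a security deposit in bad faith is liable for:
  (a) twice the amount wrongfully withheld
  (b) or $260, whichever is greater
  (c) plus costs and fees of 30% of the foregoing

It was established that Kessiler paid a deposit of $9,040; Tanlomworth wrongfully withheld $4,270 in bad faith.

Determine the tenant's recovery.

$11,102

Doubled: 2 × $4,270 = $8,540
Minimum $260: $8,540 meets the minimum, no increase.
Costs and fees: 30% of $8,540 = $2,562
Total recovery: $8,540 + $2,562 = $11,102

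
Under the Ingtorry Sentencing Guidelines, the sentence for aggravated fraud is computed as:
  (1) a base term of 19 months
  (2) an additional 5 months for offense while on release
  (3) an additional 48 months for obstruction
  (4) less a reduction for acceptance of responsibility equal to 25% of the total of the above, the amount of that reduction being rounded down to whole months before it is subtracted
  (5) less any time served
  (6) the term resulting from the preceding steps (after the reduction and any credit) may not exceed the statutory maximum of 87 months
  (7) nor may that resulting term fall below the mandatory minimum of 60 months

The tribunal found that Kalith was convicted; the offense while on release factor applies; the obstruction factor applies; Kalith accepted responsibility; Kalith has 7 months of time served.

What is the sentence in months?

60 months

Offense while on release enhancement: +5 months
Obstruction enhancement: +48 months
Adjusted term: 19 months + 5 months + 48 months = 72 months
Acceptance of responsibility reduction: 25% of 72 months = 18 months (rounded down)
After reduction: 72 − 18 = 54 months
Less time served: 54 months − 7 months = 47 months
Cap at 87 months: 47 months is within the cap, no reduction.
Minimum 60 months: 47 months is below the minimum → 60 months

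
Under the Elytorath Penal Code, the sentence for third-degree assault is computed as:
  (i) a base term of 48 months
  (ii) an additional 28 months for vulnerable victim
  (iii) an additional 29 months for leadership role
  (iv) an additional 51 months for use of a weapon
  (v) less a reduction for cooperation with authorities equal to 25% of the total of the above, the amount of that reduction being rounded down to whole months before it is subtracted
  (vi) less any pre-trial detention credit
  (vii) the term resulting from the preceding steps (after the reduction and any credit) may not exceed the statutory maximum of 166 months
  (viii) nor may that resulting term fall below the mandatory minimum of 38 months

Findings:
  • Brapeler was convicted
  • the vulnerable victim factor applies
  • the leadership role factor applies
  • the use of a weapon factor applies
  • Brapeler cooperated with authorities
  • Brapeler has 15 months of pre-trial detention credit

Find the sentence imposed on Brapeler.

102 months

Vulnerable victim enhancement: +28 months
Leadership role enhancement: +29 months
Use of a weapon enhancement: +51 months
Adjusted term: 48 months + 28 months + 29 months + 51 months = 156 months
Cooperation with authorities reduction: 25% of 156 months = 39 months (rounded down)
After reduction: 156 − 39 = 117 months
Less pre-trial detention credit: 117 months − 15 months = 102 months
Cap at 166 months: 102 months is within the cap, no reduction.
Minimum 38 months: 102 months meets the minimum, no increase.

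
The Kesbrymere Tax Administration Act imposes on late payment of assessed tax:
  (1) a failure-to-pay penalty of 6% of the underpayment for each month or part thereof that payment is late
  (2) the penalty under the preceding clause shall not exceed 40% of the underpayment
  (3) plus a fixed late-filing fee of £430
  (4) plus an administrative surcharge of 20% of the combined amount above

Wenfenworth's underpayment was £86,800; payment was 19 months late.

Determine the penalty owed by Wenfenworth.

Accrued rate: 6% × 19 = 114%, capped at 40% → 40%
Failure-to-pay penalty: 40% of £86,800 = £34,720
Penalty before surcharge: £34,720 + £430 = £35,150
Administrative surcharge: 20% of £35,150 = £7,030
Total penalty: £35,150 + £7,030 = £42,180

£42,180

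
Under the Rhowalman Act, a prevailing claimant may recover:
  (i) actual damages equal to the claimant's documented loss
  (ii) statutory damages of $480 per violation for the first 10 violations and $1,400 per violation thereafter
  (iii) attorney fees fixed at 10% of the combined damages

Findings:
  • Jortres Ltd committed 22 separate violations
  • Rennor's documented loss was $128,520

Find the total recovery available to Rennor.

First 10 violations: 10 × $480 = $4,800
Remaining violations: (22 − 10) × $1,400 = $16,800
Statutory damages: $4,800 + $16,800 = $21,600
Combined damages: $128,520 + $21,600 = $150,120
Attorney fees: 10% of $150,120 = $15,012
Total recovery: $150,120 + $15,012 = $165,132

$165,132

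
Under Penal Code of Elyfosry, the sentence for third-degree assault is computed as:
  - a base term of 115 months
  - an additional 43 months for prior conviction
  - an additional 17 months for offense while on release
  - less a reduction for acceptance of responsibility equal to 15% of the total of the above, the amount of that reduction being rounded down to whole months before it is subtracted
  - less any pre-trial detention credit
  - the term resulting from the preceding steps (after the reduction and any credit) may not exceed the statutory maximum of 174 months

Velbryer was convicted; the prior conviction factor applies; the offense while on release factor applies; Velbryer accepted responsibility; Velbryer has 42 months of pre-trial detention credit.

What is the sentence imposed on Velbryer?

107 months

Prior conviction enhancement: +43 months
Offense while on release enhancement: +17 months
Adjusted term: 115 months + 43 months + 17 months = 175 months
Acceptance of responsibility reduction: 15% of 175 months = 26 months (rounded down)
After reduction: 175 − 26 = 149 months
Less pre-trial detention credit: 149 months − 42 months = 107 months
Cap at 174 months: 107 months is within the cap, no reduction.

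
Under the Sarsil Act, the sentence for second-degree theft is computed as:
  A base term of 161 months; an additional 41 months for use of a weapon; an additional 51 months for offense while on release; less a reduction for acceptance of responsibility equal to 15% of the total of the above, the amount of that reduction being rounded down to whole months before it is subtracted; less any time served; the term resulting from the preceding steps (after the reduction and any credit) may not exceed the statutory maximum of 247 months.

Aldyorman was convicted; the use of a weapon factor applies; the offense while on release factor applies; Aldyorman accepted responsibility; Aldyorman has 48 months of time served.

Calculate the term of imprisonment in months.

Use of a weapon enhancement: +41 months
Offense while on release enhancement: +51 months
Adjusted term: 161 months + 41 months + 51 months = 253 months
Acceptance of responsibility reduction: 15% of 253 months = 37 months (rounded down)
After reduction: 253 − 37 = 216 months
Less time served: 216 months − 48 months = 168 months
Cap at 247 months: 168 months is within the cap, no reduction.

168 months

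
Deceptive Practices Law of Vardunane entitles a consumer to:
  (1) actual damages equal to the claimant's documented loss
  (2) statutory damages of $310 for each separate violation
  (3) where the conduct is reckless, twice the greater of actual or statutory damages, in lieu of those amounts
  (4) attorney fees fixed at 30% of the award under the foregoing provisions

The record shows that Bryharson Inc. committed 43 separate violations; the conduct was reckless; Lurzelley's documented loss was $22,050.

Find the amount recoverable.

$57,330

Statutory damages: 43 × $310 = $13,330
Greater of actual damages ($22,050) or statutory damages ($13,330): $22,050
Doubled: 2 × $22,050 = $44,100
Attorney fees: 30% of $44,100 = $13,230
Total recovery: $44,100 + $13,230 = $57,330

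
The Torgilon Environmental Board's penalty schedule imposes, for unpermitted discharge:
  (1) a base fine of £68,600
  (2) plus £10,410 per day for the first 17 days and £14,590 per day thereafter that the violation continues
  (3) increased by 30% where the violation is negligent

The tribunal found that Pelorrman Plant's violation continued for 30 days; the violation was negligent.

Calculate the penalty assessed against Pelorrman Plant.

First 17 days: 17 × £10,410 = £176,970
Remaining days: (30 − 17) × £14,590 = £189,670
Per-day component: £176,970 + £189,670 = £366,640
Base plus per-day: £68,600 + £366,640 = £435,240
Enhancement: 30% of £435,240 = £130,572
Enhanced fine: £435,240 + £130,572 = £565,812

£565,812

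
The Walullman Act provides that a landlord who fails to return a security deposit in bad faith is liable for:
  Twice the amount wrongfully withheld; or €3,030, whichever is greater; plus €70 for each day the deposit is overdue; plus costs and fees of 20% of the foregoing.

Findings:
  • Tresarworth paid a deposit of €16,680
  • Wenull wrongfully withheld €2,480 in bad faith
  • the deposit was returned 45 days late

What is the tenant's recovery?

Recovery: €9,732

Doubled: 2 × €2,480 = €4,960
Minimum €3,030: €4,960 meets the minimum, no increase.
Late-return penalty: 45 × €70 = €3,150
Damages plus late penalty: €4,960 + €3,150 = €8,110
Costs and fees: 20% of €8,110 = €1,622
Total recovery: €8,110 + €1,622 = €9,732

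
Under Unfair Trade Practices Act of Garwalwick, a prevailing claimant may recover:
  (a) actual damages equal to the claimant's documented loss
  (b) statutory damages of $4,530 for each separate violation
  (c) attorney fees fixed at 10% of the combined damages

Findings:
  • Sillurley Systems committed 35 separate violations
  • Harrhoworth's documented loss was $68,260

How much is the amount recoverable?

$249,491

Statutory damages: 35 × $4,530 = $158,550
Combined damages: $68,260 + $158,550 = $226,810
Attorney fees: 10% of $226,810 = $22,681
Total recovery: $226,810 + $22,681 = $249,491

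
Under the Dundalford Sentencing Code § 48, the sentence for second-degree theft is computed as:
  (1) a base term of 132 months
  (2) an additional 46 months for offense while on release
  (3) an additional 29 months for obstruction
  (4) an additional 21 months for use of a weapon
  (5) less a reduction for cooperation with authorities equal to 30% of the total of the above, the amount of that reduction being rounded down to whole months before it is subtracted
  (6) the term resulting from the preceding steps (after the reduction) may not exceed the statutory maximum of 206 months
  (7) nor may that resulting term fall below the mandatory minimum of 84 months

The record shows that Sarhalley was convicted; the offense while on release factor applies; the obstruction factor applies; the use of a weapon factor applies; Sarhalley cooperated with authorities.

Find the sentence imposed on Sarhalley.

160 months

Offense while on release enhancement: +46 months
Obstruction enhancement: +29 months
Use of a weapon enhancement: +21 months
Adjusted term: 132 months + 46 months + 29 months + 21 months = 228 months
Cooperation with authorities reduction: 30% of 228 months = 68 months (rounded down)
After reduction: 228 − 68 = 160 months
Cap at 206 months: 160 months is within the cap, no reduction.
Minimum 84 months: 160 months meets the minimum, no increase.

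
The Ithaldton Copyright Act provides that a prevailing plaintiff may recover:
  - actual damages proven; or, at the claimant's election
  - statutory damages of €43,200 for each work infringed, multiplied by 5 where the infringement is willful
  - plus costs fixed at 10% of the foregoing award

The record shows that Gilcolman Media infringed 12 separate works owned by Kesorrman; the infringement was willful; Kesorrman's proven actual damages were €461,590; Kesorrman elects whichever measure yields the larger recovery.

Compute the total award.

Statutory damages: 12 × €43,200 = €518,400
Multiplied by 5: 5 × €518,400 = €2,592,000
Greater of actual damages (€461,590) or enhanced statutory damages (€2,592,000): €2,592,000
Costs: 10% of €2,592,000 = €259,200
Award plus costs: €2,592,000 + €259,200 = €2,851,200

€2,851,200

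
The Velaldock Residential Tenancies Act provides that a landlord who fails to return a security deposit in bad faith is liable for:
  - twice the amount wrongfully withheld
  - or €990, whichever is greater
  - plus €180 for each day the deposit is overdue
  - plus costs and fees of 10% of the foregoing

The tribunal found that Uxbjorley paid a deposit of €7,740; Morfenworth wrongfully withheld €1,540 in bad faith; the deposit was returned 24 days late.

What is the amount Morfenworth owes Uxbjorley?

€8,140

Doubled: 2 × €1,540 = €3,080
Minimum €990: €3,080 meets the minimum, no increase.
Late-return penalty: 24 × €180 = €4,320
Damages plus late penalty: €3,080 + €4,320 = €7,400
Costs and fees: 10% of €7,400 = €740
Total recovery: €7,400 + €740 = €8,140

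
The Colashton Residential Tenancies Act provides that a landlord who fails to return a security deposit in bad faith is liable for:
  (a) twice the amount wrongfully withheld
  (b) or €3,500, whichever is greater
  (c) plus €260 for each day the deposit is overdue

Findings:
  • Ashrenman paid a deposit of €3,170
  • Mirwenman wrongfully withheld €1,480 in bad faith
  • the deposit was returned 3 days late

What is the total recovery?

Recovery: €4,280

Doubled: 2 × €1,480 = €2,960
Minimum €3,500: €2,960 is below the minimum → €3,500
Late-return penalty: 3 × €260 = €780
Damages plus late penalty: €3,500 + €780 = €4,280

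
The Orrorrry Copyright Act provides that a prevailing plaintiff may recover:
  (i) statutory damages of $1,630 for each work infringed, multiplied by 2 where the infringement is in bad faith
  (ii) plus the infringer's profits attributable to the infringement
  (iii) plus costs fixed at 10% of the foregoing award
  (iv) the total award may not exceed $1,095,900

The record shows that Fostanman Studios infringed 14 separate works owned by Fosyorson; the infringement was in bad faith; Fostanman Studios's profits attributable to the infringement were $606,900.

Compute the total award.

Statutory damages: 14 × $1,630 = $22,820
Doubled: 2 × $22,820 = $45,640
Combined award: $45,640 + $606,900 = $652,540
Costs: 10% of $652,540 = $65,254
Award plus costs: $652,540 + $65,254 = $717,794
Cap at $1,095,900: $717,794 is within the cap, no reduction.

Award: $717,794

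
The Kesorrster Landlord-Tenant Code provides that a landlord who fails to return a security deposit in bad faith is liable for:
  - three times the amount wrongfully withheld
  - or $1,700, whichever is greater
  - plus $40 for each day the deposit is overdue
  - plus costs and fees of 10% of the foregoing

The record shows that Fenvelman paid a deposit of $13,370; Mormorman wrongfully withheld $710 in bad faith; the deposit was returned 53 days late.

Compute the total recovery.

$4,675

Trebled: 3 × $710 = $2,130
Minimum $1,700: $2,130 meets the minimum, no increase.
Late-return penalty: 53 × $40 = $2,120
Damages plus late penalty: $2,130 + $2,120 = $4,250
Costs and fees: 10% of $4,250 = $425
Total recovery: $4,250 + $425 = $4,675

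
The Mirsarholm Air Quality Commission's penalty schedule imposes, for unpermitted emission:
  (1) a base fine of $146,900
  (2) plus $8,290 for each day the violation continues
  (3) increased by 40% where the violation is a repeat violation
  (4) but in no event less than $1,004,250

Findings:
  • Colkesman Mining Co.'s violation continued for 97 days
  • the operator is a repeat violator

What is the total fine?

Per-day component: 97 × $8,290 = $804,130
Base plus per-day: $146,900 + $804,130 = $951,030
Enhancement: 40% of $951,030 = $380,412
Enhanced fine: $951,030 + $380,412 = $1,331,442
Minimum $1,004,250: $1,331,442 meets the minimum, no increase.

$1,331,442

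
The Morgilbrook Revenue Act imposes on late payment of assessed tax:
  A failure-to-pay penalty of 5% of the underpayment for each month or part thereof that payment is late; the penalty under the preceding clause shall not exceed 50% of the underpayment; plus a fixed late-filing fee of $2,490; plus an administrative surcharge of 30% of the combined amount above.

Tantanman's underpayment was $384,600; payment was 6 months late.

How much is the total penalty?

$153,231

Accrued rate: 5% × 6 = 30%, capped at 50% → 30%
Failure-to-pay penalty: 30% of $384,600 = $115,380
Penalty before surcharge: $115,380 + $2,490 = $117,870
Administrative surcharge: 30% of $117,870 = $35,361
Total penalty: $117,870 + $35,361 = $153,231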